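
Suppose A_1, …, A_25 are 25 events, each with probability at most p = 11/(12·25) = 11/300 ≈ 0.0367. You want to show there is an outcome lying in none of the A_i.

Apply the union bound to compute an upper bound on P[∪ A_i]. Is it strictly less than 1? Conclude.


Union bound: P[∪_{i=1}^{25} A_i] ≤ Σ_i P[A_i] ≤ 25·p = 25·(11/300) = 11/12.
Numerically: 11/12 ≈ 0.9167.
Is 11/12 < 1? YES.
Since P[∪ A_i] ≤ 11/12 < 1, the complement has P[∩ A_i^c] ≥ 1 − 11/12 = 1/12 > 0, so some outcome avoids every A_i.

25·p = 11/12 ≈ 0.9167; existence CERTIFIED by the union bound.


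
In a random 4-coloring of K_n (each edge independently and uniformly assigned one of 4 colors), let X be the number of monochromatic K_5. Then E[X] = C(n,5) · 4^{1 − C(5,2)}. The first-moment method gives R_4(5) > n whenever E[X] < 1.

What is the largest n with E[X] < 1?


We need C(n, 5) · 4^{1 − 10} < 1, i.e. C(n, 5) < 4^{10 − 1} = 262144.
Check values of n near the boundary:
  n = 27: C(27, 5) = 80730; 80730 < 262144? YES
  n = 28: C(28, 5) = 98280; 98280 < 262144? YES
  n = 29: C(29, 5) = 118755; 118755 < 262144? YES
  n = 30: C(30, 5) = 142506; 142506 < 262144? YES
  n = 31: C(31, 5) = 169911; 169911 < 262144? YES
  n = 32: C(32, 5) = 201376; 201376 < 262144? YES
  n = 33: C(33, 5) = 237336; 237336 < 262144? YES
  n = 34: C(34, 5) = 278256; 278256 < 262144? NO
  n = 35: C(35, 5) = 324632; 324632 < 262144? NO
  n = 36: C(36, 5) = 376992; 376992 < 262144? NO
The largest n with C(n, 5) < 262144 is n = 33 (where E[X] = 29667/32768 ≈ 0.9053650). Hence R_4(5) > 33, i.e. R_4(5) ≥ 34.

Largest n = 33; hence R_4(5) > 33.


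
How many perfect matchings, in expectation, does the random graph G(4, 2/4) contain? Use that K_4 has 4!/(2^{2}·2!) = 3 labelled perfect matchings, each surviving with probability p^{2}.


K_4 has 4!/(2^{2}·2!) = 3 labelled perfect matchings.
For each such perfect matching H, let X_H = 1 if all 2 edges of H are present in G. Then P[X_H = 1] = p^{2} = (1/2)^{2} = 1/4.
Summing the indicators: E[X] = Σ_H E[X_H] = 3 · p^{2} = 3 · 1/4 = 3/4.
Numerically: E[X] ≈ 0.75.

E[X] = 3 · (1/2)^{2} = 3/4 ≈ 0.75.


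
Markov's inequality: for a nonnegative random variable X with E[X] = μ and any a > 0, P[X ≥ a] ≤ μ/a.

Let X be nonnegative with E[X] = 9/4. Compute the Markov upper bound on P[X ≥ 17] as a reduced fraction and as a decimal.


μ = E[X] = 9/4, a = 17.
Markov: P[X ≥ 17] ≤ μ/a = (9/4)/17 = 9/68.
Numerically: ≈ 0.132.
(Since a = 17 > μ = 2.250, the bound 9/68 is < 1 and informative.)

P[X ≥ 17] ≤ 9/68 ≈ 0.132.


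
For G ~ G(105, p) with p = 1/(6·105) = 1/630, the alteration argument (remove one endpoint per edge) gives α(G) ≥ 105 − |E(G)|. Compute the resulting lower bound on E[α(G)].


E[|E(G)|] = C(105, 2)·p = 5460 · (1/630) = 26/3.
E[α(G)] ≥ n − E[|E(G)|] = 105 − 26/3 = 289/3.
Numerically: ≈ 96.3333.
(This is only a lower bound; the true E[α(G)] may be larger.)

E[α(G)] ≥ 289/3 ≈ 96.3333.


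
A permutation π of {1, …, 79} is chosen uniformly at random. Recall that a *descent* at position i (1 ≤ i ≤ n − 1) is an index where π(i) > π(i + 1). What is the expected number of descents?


Write X = Σ X_I over i = 1, …, 78, with X_I the indicator of one descent.
There are 78 indicators.
For each fixed i, the pair (π(i), π(i+1)) is a uniformly random ordered pair of distinct values from {1, …, 79}; by symmetry P[π(i) > π(i+1)] = 1/2.
By linearity: E[X] = 78 · (1/2) = (79 − 1) · (1/2) = 39 ≈ 39.000000.

E[X] = 39 = 39.000000.


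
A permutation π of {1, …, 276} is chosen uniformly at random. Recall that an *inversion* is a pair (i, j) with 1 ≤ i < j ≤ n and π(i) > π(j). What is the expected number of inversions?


Write X = Σ X_I over the C(276, 2) = 37950 pairs i < j, with X_I the indicator of one inversion.
There are 37950 indicators.
For each fixed pair i < j, the values π(i) and π(j) are two distinct elements of {1, …, 276} in uniformly random order; by symmetry P[π(i) > π(j)] = 1/2.
By linearity: E[X] = 37950 · (1/2) = C(276, 2) · (1/2) = 37950/2 = 18975 ≈ 18975.0000.

E[X] = 18975 = 18975.0000.


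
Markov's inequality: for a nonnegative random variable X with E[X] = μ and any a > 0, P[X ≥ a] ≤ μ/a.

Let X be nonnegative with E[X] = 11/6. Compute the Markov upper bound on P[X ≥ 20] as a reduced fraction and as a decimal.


μ = E[X] = 11/6, a = 20.
Markov: P[X ≥ 20] ≤ μ/a = (11/6)/20 = 11/120.
Numerically: ≈ 0.0917.
(Since a = 20 > μ = 1.8333, the bound 11/120 is < 1 and informative.)

P[X ≥ 20] ≤ 11/120 ≈ 0.0917.


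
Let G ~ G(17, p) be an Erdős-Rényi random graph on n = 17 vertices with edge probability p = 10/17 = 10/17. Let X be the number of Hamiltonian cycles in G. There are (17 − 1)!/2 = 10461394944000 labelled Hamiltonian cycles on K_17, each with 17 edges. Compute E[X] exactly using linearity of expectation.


K_17 has (17 − 1)!/2 = 10461394944000 labelled Hamiltonian cycles.
For each such Hamiltonian cycle H, let X_H = 1 if all 17 edges of H are present in G. Then P[X_H = 1] = p^{17} = (10/17)^{17} = 100000000000000000/827240261886336764177.
Summing the indicators: E[X] = Σ_H E[X_H] = 10461394944000 · p^{17} = 10461394944000 · 100000000000000000/827240261886336764177 = 1046139494400000000000000000000/827240261886336764177.
Numerically: E[X] ≈ 1.265e+09.

E[X] = 10461394944000 · (10/17)^{17} = 1046139494400000000000000000000/827240261886336764177 ≈ 1.265e+09.


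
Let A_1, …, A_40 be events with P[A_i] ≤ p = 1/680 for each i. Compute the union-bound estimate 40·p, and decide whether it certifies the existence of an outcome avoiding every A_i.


Union bound: P[∪_{i=1}^{40} A_i] ≤ Σ_i P[A_i] ≤ 40·p = 40·(1/680) = 1/17.
Numerically: 1/17 ≈ 0.058824.
Is 1/17 < 1? YES.
Since P[∪ A_i] ≤ 1/17 < 1, the complement has P[∩ A_i^c] ≥ 1 − 1/17 = 16/17 > 0, so some outcome avoids every A_i.

40·p = 1/17 ≈ 0.058824; existence CERTIFIED by the union bound.


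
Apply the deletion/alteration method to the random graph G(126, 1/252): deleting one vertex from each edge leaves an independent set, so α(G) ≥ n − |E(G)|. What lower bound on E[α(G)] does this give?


E[|E(G)|] = C(126, 2)·p = 7875 · (1/252) = 125/4.
E[α(G)] ≥ n − E[|E(G)|] = 126 − 125/4 = 379/4.
Numerically: ≈ 94.7500.
(This is only a lower bound; the true E[α(G)] may be larger.)

E[α(G)] ≥ 379/4 ≈ 94.7500.


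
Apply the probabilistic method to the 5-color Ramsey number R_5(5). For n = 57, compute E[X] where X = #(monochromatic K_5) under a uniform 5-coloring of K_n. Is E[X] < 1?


E[X] = C(57, 5) · 5^{1 − 10} = 4187106 · 5^{−9} = 4187106/1953125.
As a reduced fraction: E[X] = 4187106/1953125 ≈ 2.14380.
Is E[X] < 1? NO.
Since E[X] ≥ 1, the first-moment bound is inconclusive at n = 57; it does NOT by itself certify R_5(5) > 57.

E[X] = 4187106/1953125 ≈ 2.14380; E[X] ≥ 1; first-moment method inconclusive here.


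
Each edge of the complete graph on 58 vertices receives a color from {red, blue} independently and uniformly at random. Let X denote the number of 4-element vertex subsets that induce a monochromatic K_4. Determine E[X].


Let X = Σ_S X_S over the C(58, 4) = 424270 subsets S of size 4, where X_S = 1 if the K_4 on S is monochromatic.
For a fixed S, the K_4 on S has C(4, 2) = 6 edges. P[all 6 edges red] = (1/2)^6, and likewise for blue, so P[monochromatic] = 2·(1/2)^6 = 2^{1 − 6} = 1/32.
Summing: E[X] = C(58, 4) · 2^{1 − 6} = 424270 · 1/32 = 212135/16.
Numerically: E[X] ≈ 13258.437500.

E[X] = C(58,4)·2^(1−C(4,2)) = 212135/16 ≈ 13258.437500.


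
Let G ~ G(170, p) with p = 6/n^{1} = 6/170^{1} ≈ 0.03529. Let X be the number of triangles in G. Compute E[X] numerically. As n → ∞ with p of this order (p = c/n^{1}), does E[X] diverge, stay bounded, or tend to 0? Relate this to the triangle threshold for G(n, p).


Number of potential triangles: C(170, 3) = 804440.
Each occurs with probability p³ ≈ (0.03529)³ ≈ 4.396499e-05.
By linearity: E[X] = C(170, 3)·p³ ≈ 804440 · 4.396499e-05 ≈ 35.3672.
Here α = 1, so p = 6/n is exactly at the triangle threshold p ~ 1/n. Asymptotically E[X] → c³/6 = 6³/6 = 36 ≈ 36.0000, a bounded constant. In this regime the triangle count is asymptotically Poisson(c³/6).

E[X] ≈ 35.3672; in regime p = Θ(1/n^{1}) E[X] stays bounded (at the triangle threshold p ~ 1/n).


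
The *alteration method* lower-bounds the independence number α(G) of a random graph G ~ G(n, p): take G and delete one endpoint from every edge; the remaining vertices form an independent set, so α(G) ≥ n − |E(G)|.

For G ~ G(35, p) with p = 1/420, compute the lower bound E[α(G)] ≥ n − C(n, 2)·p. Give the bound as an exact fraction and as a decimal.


E[|E(G)|] = C(35, 2)·p = 595 · (1/420) = 17/12.
E[α(G)] ≥ n − E[|E(G)|] = 35 − 17/12 = 403/12.
Numerically: ≈ 33.5833.
(This is only a lower bound; the true E[α(G)] may be larger.)

E[α(G)] ≥ 403/12 ≈ 33.5833.


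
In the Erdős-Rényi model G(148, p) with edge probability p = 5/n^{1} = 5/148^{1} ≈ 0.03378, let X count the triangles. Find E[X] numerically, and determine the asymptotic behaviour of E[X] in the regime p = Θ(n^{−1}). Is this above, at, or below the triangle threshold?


Number of potential triangles: C(148, 3) = 529396.
Each occurs with probability p³ ≈ (0.03378)³ ≈ 3.855892e-05.
By linearity: E[X] = C(148, 3)·p³ ≈ 529396 · 3.855892e-05 ≈ 20.4129.
Here α = 1, so p = 5/n is exactly at the triangle threshold p ~ 1/n. Asymptotically E[X] → c³/6 = 5³/6 = 125/6 ≈ 20.8333, a bounded constant. In this regime the triangle count is asymptotically Poisson(c³/6).

E[X] ≈ 20.4129; in regime p = Θ(1/n^{1}) E[X] stays bounded (at the triangle threshold p ~ 1/n).


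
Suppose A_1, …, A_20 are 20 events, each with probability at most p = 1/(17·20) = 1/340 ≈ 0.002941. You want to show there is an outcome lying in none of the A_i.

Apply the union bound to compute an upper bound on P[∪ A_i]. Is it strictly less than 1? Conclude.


Union bound: P[∪_{i=1}^{20} A_i] ≤ Σ_i P[A_i] ≤ 20·p = 20·(1/340) = 1/17.
Numerically: 1/17 ≈ 0.058824.
Is 1/17 < 1? YES.
Since P[∪ A_i] ≤ 1/17 < 1, the complement has P[∩ A_i^c] ≥ 1 − 1/17 = 16/17 > 0, so some outcome avoids every A_i.

20·p = 1/17 ≈ 0.058824; existence CERTIFIED by the union bound.


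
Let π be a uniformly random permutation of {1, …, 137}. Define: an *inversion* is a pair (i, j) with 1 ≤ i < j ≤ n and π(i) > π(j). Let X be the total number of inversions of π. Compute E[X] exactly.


Write X = Σ X_I over the C(137, 2) = 9316 pairs i < j, with X_I the indicator of one inversion.
There are 9316 indicators.
For each fixed pair i < j, the values π(i) and π(j) are two distinct elements of {1, …, 137} in uniformly random order; by symmetry P[π(i) > π(j)] = 1/2.
By linearity: E[X] = 9316 · (1/2) = C(137, 2) · (1/2) = 9316/2 = 4658 ≈ 4658.000000.

E[X] = 4658 = 4658.000000.


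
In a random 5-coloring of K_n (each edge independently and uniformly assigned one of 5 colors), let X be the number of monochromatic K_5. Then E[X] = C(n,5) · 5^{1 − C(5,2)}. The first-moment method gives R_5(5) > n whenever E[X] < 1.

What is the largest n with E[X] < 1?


We need C(n, 5) · 5^{1 − 10} < 1, i.e. C(n, 5) < 5^{10 − 1} = 1953125.
Check values of n near the boundary:
  n = 45: C(45, 5) = 1221759; 1221759 < 1953125? YES
  n = 46: C(46, 5) = 1370754; 1370754 < 1953125? YES
  n = 47: C(47, 5) = 1533939; 1533939 < 1953125? YES
  n = 48: C(48, 5) = 1712304; 1712304 < 1953125? YES
  n = 49: C(49, 5) = 1906884; 1906884 < 1953125? YES
  n = 50: C(50, 5) = 2118760; 2118760 < 1953125? NO
  n = 51: C(51, 5) = 2349060; 2349060 < 1953125? NO
The largest n with C(n, 5) < 1953125 is n = 49 (where E[X] = 1906884/1953125 ≈ 0.976). Hence R_5(5) > 49, i.e. R_5(5) ≥ 50.

Largest n = 49; hence R_5(5) > 49.


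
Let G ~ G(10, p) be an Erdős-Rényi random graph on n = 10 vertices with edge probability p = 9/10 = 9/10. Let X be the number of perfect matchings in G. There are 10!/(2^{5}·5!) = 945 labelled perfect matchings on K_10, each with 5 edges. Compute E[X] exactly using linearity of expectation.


K_10 has 10!/(2^{5}·5!) = 945 labelled perfect matchings.
For each such perfect matching H, let X_H = 1 if all 5 edges of H are present in G. Then P[X_H = 1] = p^{5} = (9/10)^{5} = 59049/100000.
By linearity: E[X] = Σ_H E[X_H] = 945 · p^{5} = 945 · 59049/100000 = 11160261/20000.
Numerically: E[X] ≈ 558.

E[X] = 945 · (9/10)^{5} = 11160261/20000 ≈ 558.


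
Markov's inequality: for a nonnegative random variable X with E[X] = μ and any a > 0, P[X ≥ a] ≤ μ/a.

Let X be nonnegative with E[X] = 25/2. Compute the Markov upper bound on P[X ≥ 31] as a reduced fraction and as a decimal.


μ = E[X] = 25/2, a = 31.
Markov: P[X ≥ 31] ≤ μ/a = (25/2)/31 = 25/62.
Numerically: ≈ 0.403.
(Since a = 31 > μ = 12.500, the bound 25/62 is < 1 and informative.)

P[X ≥ 31] ≤ 25/62 ≈ 0.403.


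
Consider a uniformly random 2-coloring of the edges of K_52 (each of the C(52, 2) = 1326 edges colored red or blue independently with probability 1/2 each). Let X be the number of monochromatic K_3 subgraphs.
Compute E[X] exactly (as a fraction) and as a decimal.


Let X = Σ_S X_S over the C(52, 3) = 22100 subsets S of size 3, where X_S = 1 if the K_3 on S is monochromatic.
For a fixed S, the K_3 on S has C(3, 2) = 3 edges. P[all 3 edges red] = (1/2)^3, and likewise for blue, so P[monochromatic] = 2·(1/2)^3 = 2^{1 − 3} = 1/4.
By linearity of expectation: E[X] = C(52, 3) · 2^{1 − 3} = 22100 · 1/4 = 5525.
Numerically: E[X] ≈ 5525.000000.

E[X] = C(52,3)·2^(1−C(3,2)) = 5525 ≈ 5525.000000.


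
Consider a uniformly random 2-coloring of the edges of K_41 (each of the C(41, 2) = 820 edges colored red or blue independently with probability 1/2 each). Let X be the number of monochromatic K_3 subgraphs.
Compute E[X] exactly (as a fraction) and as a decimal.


Let X = Σ_S X_S over the C(41, 3) = 10660 subsets S of size 3, where X_S = 1 if the K_3 on S is monochromatic.
For a fixed S, the K_3 on S has C(3, 2) = 3 edges. P[all 3 edges red] = (1/2)^3, and likewise for blue, so P[monochromatic] = 2·(1/2)^3 = 2^{1 − 3} = 1/4.
Summing: E[X] = C(41, 3) · 2^{1 − 3} = 10660 · 1/4 = 2665.
Numerically: E[X] ≈ 2665.000.

E[X] = C(41,3)·2^(1−C(3,2)) = 2665 ≈ 2665.000.


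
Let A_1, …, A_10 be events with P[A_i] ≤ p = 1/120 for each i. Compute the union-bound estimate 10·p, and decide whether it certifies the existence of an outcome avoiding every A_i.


Union bound: P[∪_{i=1}^{10} A_i] ≤ Σ_i P[A_i] ≤ 10·p = 10·(1/120) = 1/12.
Numerically: 1/12 ≈ 0.083.
Is 1/12 < 1? YES.
Since P[∪ A_i] ≤ 1/12 < 1, the complement has P[∩ A_i^c] ≥ 1 − 1/12 = 11/12 > 0, so some outcome avoids every A_i.

10·p = 1/12 ≈ 0.083; existence CERTIFIED by the union bound.


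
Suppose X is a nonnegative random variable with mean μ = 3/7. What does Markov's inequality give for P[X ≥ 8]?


μ = E[X] = 3/7, a = 8.
Markov: P[X ≥ 8] ≤ μ/a = (3/7)/8 = 3/56.
Numerically: ≈ 0.05357.
(Since a = 8 > μ = 0.42857, the bound 3/56 is < 1 and informative.)

P[X ≥ 8] ≤ 3/56 ≈ 0.05357.


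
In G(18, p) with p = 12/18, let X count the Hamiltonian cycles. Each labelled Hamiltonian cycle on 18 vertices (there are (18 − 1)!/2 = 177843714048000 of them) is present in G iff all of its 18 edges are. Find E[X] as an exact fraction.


K_18 has (18 − 1)!/2 = 177843714048000 labelled Hamiltonian cycles.
For each such Hamiltonian cycle H, let X_H = 1 if all 18 edges of H are present in G. Then P[X_H = 1] = p^{18} = (2/3)^{18} = 262144/387420489.
Summing the indicators: E[X] = Σ_H E[X_H] = 177843714048000 · p^{18} = 177843714048000 · 262144/387420489 = 63951526166528000/531441.
Numerically: E[X] ≈ 1.2034e+11.

E[X] = 177843714048000 · (2/3)^{18} = 63951526166528000/531441 ≈ 1.2034e+11.


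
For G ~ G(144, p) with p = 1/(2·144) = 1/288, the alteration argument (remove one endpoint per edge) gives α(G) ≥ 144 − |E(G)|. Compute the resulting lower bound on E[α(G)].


E[|E(G)|] = C(144, 2)·p = 10296 · (1/288) = 143/4.
E[α(G)] ≥ n − E[|E(G)|] = 144 − 143/4 = 433/4.
Numerically: ≈ 108.250000.
(This is only a lower bound; the true E[α(G)] may be larger.)

E[α(G)] ≥ 433/4 ≈ 108.250000.


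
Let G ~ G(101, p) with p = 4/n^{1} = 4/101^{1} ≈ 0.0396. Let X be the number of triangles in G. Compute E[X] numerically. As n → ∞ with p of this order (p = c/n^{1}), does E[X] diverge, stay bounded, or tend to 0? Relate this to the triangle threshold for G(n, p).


Number of potential triangles: C(101, 3) = 166650.
Each occurs with probability p³ ≈ (0.0396)³ ≈ 6.211777e-05.
By linearity: E[X] = C(101, 3)·p³ ≈ 166650 · 6.211777e-05 ≈ 10.3519.
Here α = 1, so p = 4/n is exactly at the triangle threshold p ~ 1/n. Asymptotically E[X] → c³/6 = 4³/6 = 32/3 ≈ 10.6667, a bounded constant. In this regime the triangle count is asymptotically Poisson(c³/6).

E[X] ≈ 10.3519; in regime p = Θ(1/n^{1}) E[X] stays bounded (at the triangle threshold p ~ 1/n).


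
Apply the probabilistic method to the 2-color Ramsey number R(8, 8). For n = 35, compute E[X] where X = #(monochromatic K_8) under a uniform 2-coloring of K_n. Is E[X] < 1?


E[X] = C(35, 8) · 2^{1 − 28} = 23535820 · 2^{−27} = 23535820/134217728.
As a reduced fraction: E[X] = 5883955/33554432 ≈ 0.175356.
Is E[X] < 1? YES.
Since E[X] < 1, there exists a 2-coloring of K_{35} with no monochromatic K_8; hence R(8, 8) > 35.

E[X] = 5883955/33554432 ≈ 0.175356; E[X] < 1, so R(8, 8) > 35.


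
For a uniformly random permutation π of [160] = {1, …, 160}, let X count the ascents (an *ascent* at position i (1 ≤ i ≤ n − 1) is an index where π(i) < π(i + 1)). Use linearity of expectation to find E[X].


Write X = Σ X_I over i = 1, …, 159, with X_I the indicator of one ascent.
There are 159 indicators.
For each fixed i, the pair (π(i), π(i+1)) is a uniformly random ordered pair of distinct values from {1, …, 160}; by symmetry P[π(i) < π(i+1)] = 1/2.
By linearity: E[X] = 159 · (1/2) = (160 − 1) · (1/2) = 159/2 ≈ 79.50000.

E[X] = 159/2 = 79.50000.


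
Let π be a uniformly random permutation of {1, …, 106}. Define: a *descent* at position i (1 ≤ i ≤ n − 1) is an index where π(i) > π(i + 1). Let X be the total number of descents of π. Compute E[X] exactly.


Write X = Σ X_I over i = 1, …, 105, with X_I the indicator of one descent.
There are 105 indicators.
For each fixed i, the pair (π(i), π(i+1)) is a uniformly random ordered pair of distinct values from {1, …, 106}; by symmetry P[π(i) > π(i+1)] = 1/2.
By linearity: E[X] = 105 · (1/2) = (106 − 1) · (1/2) = 105/2 ≈ 52.500000.

E[X] = 105/2 = 52.500000.


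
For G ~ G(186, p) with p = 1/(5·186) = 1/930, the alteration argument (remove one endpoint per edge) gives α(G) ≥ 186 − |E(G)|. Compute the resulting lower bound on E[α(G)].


E[|E(G)|] = C(186, 2)·p = 17205 · (1/930) = 37/2.
E[α(G)] ≥ n − E[|E(G)|] = 186 − 37/2 = 335/2.
Numerically: ≈ 167.500.
(This is only a lower bound; the true E[α(G)] may be larger.)

E[α(G)] ≥ 335/2 ≈ 167.500.


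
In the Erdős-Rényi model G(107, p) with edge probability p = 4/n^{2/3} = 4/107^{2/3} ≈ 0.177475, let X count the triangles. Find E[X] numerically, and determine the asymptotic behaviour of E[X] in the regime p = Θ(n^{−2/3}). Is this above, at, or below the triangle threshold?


Number of potential triangles: C(107, 3) = 198485.
Each occurs with probability p³ ≈ (0.177475)³ ≈ 5.59000786e-03.
By linearity: E[X] = C(107, 3)·p³ ≈ 198485 · 5.59000786e-03 ≈ 1109.532710.
Since α = 2/3 < 1, p = c/n^{2/3} ≫ 1/n is above the triangle threshold p ~ 1/n. Asymptotically E[X] ~ (c³/6)·n^{3(1−α)} = (4³/6)·n^{1} → ∞; triangles are abundant w.h.p.

E[X] ≈ 1109.532710; in regime p = Θ(1/n^{2/3}) E[X] diverges (above the triangle threshold p ~ 1/n).


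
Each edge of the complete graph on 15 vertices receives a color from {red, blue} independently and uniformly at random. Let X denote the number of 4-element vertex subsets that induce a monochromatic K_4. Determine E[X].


Let X = Σ_S X_S over the C(15, 4) = 1365 subsets S of size 4, where X_S = 1 if the K_4 on S is monochromatic.
For a fixed S, the K_4 on S has C(4, 2) = 6 edges. P[all 6 edges red] = (1/2)^6, and likewise for blue, so P[monochromatic] = 2·(1/2)^6 = 2^{1 − 6} = 1/32.
Summing: E[X] = C(15, 4) · 2^{1 − 6} = 1365 · 1/32 = 1365/32.
Numerically: E[X] ≈ 42.65625.

E[X] = C(15,4)·2^(1−C(4,2)) = 1365/32 ≈ 42.65625.


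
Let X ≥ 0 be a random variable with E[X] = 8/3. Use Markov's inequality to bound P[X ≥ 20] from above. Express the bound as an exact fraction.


μ = E[X] = 8/3, a = 20.
Markov: P[X ≥ 20] ≤ μ/a = (8/3)/20 = 2/15.
Numerically: ≈ 0.133333.
(Since a = 20 > μ = 2.666667, the bound 2/15 is < 1 and informative.)

P[X ≥ 20] ≤ 2/15 ≈ 0.133333.


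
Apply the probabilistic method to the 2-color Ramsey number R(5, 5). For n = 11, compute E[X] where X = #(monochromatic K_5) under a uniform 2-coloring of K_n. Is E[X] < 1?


E[X] = C(11, 5) · 2^{1 − 10} = 462 · 2^{−9} = 462/512.
As a reduced fraction: E[X] = 231/256 ≈ 0.9023438.
Is E[X] < 1? YES.
Since E[X] < 1, there exists a 2-coloring of K_{11} with no monochromatic K_5; hence R(5, 5) > 11.

E[X] = 231/256 ≈ 0.9023438; E[X] < 1, so R(5, 5) > 11.


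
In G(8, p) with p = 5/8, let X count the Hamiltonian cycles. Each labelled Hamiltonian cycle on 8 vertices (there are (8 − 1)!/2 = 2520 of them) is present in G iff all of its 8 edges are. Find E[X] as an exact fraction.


K_8 has (8 − 1)!/2 = 2520 labelled Hamiltonian cycles.
For each such Hamiltonian cycle H, let X_H = 1 if all 8 edges of H are present in G. Then P[X_H = 1] = p^{8} = (5/8)^{8} = 390625/16777216.
Summing the indicators: E[X] = Σ_H E[X_H] = 2520 · p^{8} = 2520 · 390625/16777216 = 123046875/2097152.
Numerically: E[X] ≈ 58.673.

E[X] = 2520 · (5/8)^{8} = 123046875/2097152 ≈ 58.673.


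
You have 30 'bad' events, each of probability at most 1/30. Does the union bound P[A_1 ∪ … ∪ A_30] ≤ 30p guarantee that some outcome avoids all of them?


Union bound: P[∪_{i=1}^{30} A_i] ≤ Σ_i P[A_i] ≤ 30·p = 30·(1/30) = 1.
Numerically: 1 ≈ 1.0000.
Is 1 < 1? NO.
Since the bound 1 is ≥ 1, the union bound is uninformative here; it does NOT by itself certify existence.

30·p = 1 ≈ 1.0000; existence NOT certified by the union bound.


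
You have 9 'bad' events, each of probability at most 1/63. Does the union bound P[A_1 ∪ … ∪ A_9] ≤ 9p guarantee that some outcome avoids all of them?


Union bound: P[∪_{i=1}^{9} A_i] ≤ Σ_i P[A_i] ≤ 9·p = 9·(1/63) = 1/7.
Numerically: 1/7 ≈ 0.142857.
Is 1/7 < 1? YES.
Since P[∪ A_i] ≤ 1/7 < 1, the complement has P[∩ A_i^c] ≥ 1 − 1/7 = 6/7 > 0, so some outcome avoids every A_i.

9·p = 1/7 ≈ 0.142857; existence CERTIFIED by the union bound.


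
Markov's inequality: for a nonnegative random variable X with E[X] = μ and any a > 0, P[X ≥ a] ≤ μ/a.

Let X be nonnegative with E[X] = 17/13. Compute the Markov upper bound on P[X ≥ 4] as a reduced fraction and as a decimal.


μ = E[X] = 17/13, a = 4.
Markov: P[X ≥ 4] ≤ μ/a = (17/13)/4 = 17/52.
Numerically: ≈ 0.3269.
(Since a = 4 > μ = 1.3077, the bound 17/52 is < 1 and informative.)

P[X ≥ 4] ≤ 17/52 ≈ 0.3269.


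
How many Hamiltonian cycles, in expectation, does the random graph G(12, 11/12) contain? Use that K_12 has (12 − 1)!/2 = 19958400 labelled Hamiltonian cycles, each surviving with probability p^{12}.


K_12 has (12 − 1)!/2 = 19958400 labelled Hamiltonian cycles.
For each such Hamiltonian cycle H, let X_H = 1 if all 12 edges of H are present in G. Then P[X_H = 1] = p^{12} = (11/12)^{12} = 3138428376721/8916100448256.
By linearity of expectation: E[X] = Σ_H E[X_H] = 19958400 · p^{12} = 19958400 · 3138428376721/8916100448256 = 6041474625187925/859963392.
Numerically: E[X] ≈ 7.025e+06.

E[X] = 19958400 · (11/12)^{12} = 6041474625187925/859963392 ≈ 7.025e+06.


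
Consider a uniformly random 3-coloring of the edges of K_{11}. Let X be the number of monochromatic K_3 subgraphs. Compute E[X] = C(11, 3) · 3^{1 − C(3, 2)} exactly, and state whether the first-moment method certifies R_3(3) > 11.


E[X] = C(11, 3) · 3^{1 − 3} = 165 · 3^{−2} = 165/9.
As a reduced fraction: E[X] = 55/3 ≈ 18.333.
Is E[X] < 1? NO.
Since E[X] ≥ 1, the first-moment bound is inconclusive at n = 11; it does NOT by itself certify R_3(3) > 11.

E[X] = 55/3 ≈ 18.333; E[X] ≥ 1; first-moment method inconclusive here.


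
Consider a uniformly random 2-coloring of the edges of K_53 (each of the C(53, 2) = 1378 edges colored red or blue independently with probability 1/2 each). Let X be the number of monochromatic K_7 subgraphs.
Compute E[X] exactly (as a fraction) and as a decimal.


Let X = Σ_S X_S over the C(53, 7) = 154143080 subsets S of size 7, where X_S = 1 if the K_7 on S is monochromatic.
For a fixed S, the K_7 on S has C(7, 2) = 21 edges. P[all 21 edges red] = (1/2)^21, and likewise for blue, so P[monochromatic] = 2·(1/2)^21 = 2^{1 − 21} = 1/1048576.
Summing: E[X] = C(53, 7) · 2^{1 − 21} = 154143080 · 1/1048576 = 19267885/131072.
Numerically: E[X] ≈ 147.00230.

E[X] = C(53,7)·2^(1−C(7,2)) = 19267885/131072 ≈ 147.00230.


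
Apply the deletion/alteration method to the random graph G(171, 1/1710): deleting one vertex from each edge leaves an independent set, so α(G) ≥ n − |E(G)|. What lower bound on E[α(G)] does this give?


E[|E(G)|] = C(171, 2)·p = 14535 · (1/1710) = 17/2.
E[α(G)] ≥ n − E[|E(G)|] = 171 − 17/2 = 325/2.
Numerically: ≈ 162.50000.
(This is only a lower bound; the true E[α(G)] may be larger.)

E[α(G)] ≥ 325/2 ≈ 162.50000.


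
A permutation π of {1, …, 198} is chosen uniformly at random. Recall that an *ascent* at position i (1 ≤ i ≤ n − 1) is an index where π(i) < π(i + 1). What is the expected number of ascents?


Write X = Σ X_I over i = 1, …, 197, with X_I the indicator of one ascent.
There are 197 indicators.
For each fixed i, the pair (π(i), π(i+1)) is a uniformly random ordered pair of distinct values from {1, …, 198}; by symmetry P[π(i) < π(i+1)] = 1/2.
By linearity: E[X] = 197 · (1/2) = (198 − 1) · (1/2) = 197/2 ≈ 98.5000.

E[X] = 197/2 = 98.5000.


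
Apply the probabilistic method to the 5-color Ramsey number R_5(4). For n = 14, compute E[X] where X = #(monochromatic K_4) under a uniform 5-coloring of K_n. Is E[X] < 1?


E[X] = C(14, 4) · 5^{1 − 6} = 1001 · 5^{−5} = 1001/3125.
As a reduced fraction: E[X] = 1001/3125 ≈ 0.3203.
Is E[X] < 1? YES.
Since E[X] < 1, there exists a 5-coloring of K_{14} with no monochromatic K_4; hence R_5(4) > 14.

E[X] = 1001/3125 ≈ 0.3203; E[X] < 1, so R_5(4) > 14.


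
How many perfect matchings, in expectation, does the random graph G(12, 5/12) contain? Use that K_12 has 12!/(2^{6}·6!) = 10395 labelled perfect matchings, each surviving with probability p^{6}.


K_12 has 12!/(2^{6}·6!) = 10395 labelled perfect matchings.
For each such perfect matching H, let X_H = 1 if all 6 edges of H are present in G. Then P[X_H = 1] = p^{6} = (5/12)^{6} = 15625/2985984.
Summing the indicators: E[X] = Σ_H E[X_H] = 10395 · p^{6} = 10395 · 15625/2985984 = 6015625/110592.
Numerically: E[X] ≈ 54.3948.

E[X] = 10395 · (5/12)^{6} = 6015625/110592 ≈ 54.3948.


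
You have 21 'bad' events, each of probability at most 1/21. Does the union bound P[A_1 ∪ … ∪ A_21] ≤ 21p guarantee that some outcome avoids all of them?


Union bound: P[∪_{i=1}^{21} A_i] ≤ Σ_i P[A_i] ≤ 21·p = 21·(1/21) = 1.
Numerically: 1 ≈ 1.0000.
Is 1 < 1? NO.
Since the bound 1 is ≥ 1, the union bound is uninformative here; it does NOT by itself certify existence.

21·p = 1 ≈ 1.0000; existence NOT certified by the union bound.


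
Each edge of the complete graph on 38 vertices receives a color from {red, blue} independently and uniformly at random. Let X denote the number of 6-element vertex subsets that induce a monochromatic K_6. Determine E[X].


Let X = Σ_S X_S over the C(38, 6) = 2760681 subsets S of size 6, where X_S = 1 if the K_6 on S is monochromatic.
For a fixed S, the K_6 on S has C(6, 2) = 15 edges. P[all 15 edges red] = (1/2)^15, and likewise for blue, so P[monochromatic] = 2·(1/2)^15 = 2^{1 − 15} = 1/16384.
Summing: E[X] = C(38, 6) · 2^{1 − 15} = 2760681 · 1/16384 = 2760681/16384.
Numerically: E[X] ≈ 168.499.

E[X] = C(38,6)·2^(1−C(6,2)) = 2760681/16384 ≈ 168.499.


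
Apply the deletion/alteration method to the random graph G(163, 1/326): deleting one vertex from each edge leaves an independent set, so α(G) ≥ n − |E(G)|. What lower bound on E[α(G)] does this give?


E[|E(G)|] = C(163, 2)·p = 13203 · (1/326) = 81/2.
E[α(G)] ≥ n − E[|E(G)|] = 163 − 81/2 = 245/2.
Numerically: ≈ 122.5000.
(This is only a lower bound; the true E[α(G)] may be larger.)

E[α(G)] ≥ 245/2 ≈ 122.5000.


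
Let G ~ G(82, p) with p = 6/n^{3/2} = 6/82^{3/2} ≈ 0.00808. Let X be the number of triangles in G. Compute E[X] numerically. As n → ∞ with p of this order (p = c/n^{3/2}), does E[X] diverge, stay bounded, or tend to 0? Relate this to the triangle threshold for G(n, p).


Number of potential triangles: C(82, 3) = 88560.
Each occurs with probability p³ ≈ (0.00808)³ ≈ 5.275838e-07.
By linearity: E[X] = C(82, 3)·p³ ≈ 88560 · 5.275838e-07 ≈ 0.0467.
Since α = 3/2 > 1, p = c/n^{3/2} = o(1/n) is below the triangle threshold p ~ 1/n. Asymptotically E[X] ~ (c³/6)·n^{3(1−α)} = (6³/6)·n^{-1.5} → 0, so by Markov's inequality G has no triangles w.h.p.

E[X] ≈ 0.0467; in regime p = Θ(1/n^{3/2}) E[X] tends to 0 (below the triangle threshold p ~ 1/n).


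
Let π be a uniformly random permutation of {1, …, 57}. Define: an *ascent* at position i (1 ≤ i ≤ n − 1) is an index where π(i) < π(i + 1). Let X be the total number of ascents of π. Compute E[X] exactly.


Write X = Σ X_I over i = 1, …, 56, with X_I the indicator of one ascent.
There are 56 indicators.
For each fixed i, the pair (π(i), π(i+1)) is a uniformly random ordered pair of distinct values from {1, …, 57}; by symmetry P[π(i) < π(i+1)] = 1/2.
By linearity: E[X] = 56 · (1/2) = (57 − 1) · (1/2) = 28 ≈ 28.00000.

E[X] = 28 = 28.00000.


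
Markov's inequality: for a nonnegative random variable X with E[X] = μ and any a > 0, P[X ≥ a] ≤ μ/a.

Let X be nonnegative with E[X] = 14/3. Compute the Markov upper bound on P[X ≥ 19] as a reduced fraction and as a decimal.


μ = E[X] = 14/3, a = 19.
Markov: P[X ≥ 19] ≤ μ/a = (14/3)/19 = 14/57.
Numerically: ≈ 0.24561.
(Since a = 19 > μ = 4.66667, the bound 14/57 is < 1 and informative.)

P[X ≥ 19] ≤ 14/57 ≈ 0.24561.


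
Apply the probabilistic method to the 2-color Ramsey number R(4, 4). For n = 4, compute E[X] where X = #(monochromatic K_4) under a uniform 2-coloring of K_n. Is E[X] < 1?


E[X] = C(4, 4) · 2^{1 − 6} = 1 · 2^{−5} = 1/32.
As a reduced fraction: E[X] = 1/32 ≈ 0.031.
Is E[X] < 1? YES.
Since E[X] < 1, there exists a 2-coloring of K_{4} with no monochromatic K_4; hence R(4, 4) > 4.

E[X] = 1/32 ≈ 0.031; E[X] < 1, so R(4, 4) > 4.


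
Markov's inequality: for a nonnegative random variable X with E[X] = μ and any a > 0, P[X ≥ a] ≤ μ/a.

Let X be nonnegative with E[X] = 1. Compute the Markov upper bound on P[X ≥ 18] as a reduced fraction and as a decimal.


μ = E[X] = 1, a = 18.
Markov: P[X ≥ 18] ≤ μ/a = (1)/18 = 1/18.
Numerically: ≈ 0.056.
(Since a = 18 > μ = 1.000, the bound 1/18 is < 1 and informative.)

P[X ≥ 18] ≤ 1/18 ≈ 0.056.


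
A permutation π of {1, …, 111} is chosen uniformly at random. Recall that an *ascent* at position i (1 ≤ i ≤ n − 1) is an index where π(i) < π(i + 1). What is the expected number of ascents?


Write X = Σ X_I over i = 1, …, 110, with X_I the indicator of one ascent.
There are 110 indicators.
For each fixed i, the pair (π(i), π(i+1)) is a uniformly random ordered pair of distinct values from {1, …, 111}; by symmetry P[π(i) < π(i+1)] = 1/2.
By linearity: E[X] = 110 · (1/2) = (111 − 1) · (1/2) = 55 ≈ 55.0000.

E[X] = 55 = 55.0000.


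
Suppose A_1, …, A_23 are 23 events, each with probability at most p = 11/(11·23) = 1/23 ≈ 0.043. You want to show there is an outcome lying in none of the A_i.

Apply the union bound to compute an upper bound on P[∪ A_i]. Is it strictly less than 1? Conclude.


Union bound: P[∪_{i=1}^{23} A_i] ≤ Σ_i P[A_i] ≤ 23·p = 23·(1/23) = 1.
Numerically: 1 ≈ 1.000.
Is 1 < 1? NO.
Since the bound 1 is ≥ 1, the union bound is uninformative here; it does NOT by itself certify existence.

23·p = 1 ≈ 1.000; existence NOT certified by the union bound.


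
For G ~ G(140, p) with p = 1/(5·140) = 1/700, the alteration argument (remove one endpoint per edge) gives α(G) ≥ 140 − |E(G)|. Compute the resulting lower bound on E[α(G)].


E[|E(G)|] = C(140, 2)·p = 9730 · (1/700) = 139/10.
E[α(G)] ≥ n − E[|E(G)|] = 140 − 139/10 = 1261/10.
Numerically: ≈ 126.100000.
(This is only a lower bound; the true E[α(G)] may be larger.)

E[α(G)] ≥ 1261/10 ≈ 126.100000.


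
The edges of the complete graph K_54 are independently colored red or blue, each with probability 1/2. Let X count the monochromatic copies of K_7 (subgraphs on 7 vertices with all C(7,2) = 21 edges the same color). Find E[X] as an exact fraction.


Let X = Σ_S X_S over the C(54, 7) = 177100560 subsets S of size 7, where X_S = 1 if the K_7 on S is monochromatic.
For a fixed S, the K_7 on S has C(7, 2) = 21 edges. P[all 21 edges red] = (1/2)^21, and likewise for blue, so P[monochromatic] = 2·(1/2)^21 = 2^{1 − 21} = 1/1048576.
Summing: E[X] = C(54, 7) · 2^{1 − 21} = 177100560 · 1/1048576 = 11068785/65536.
Numerically: E[X] ≈ 168.8963.

E[X] = C(54,7)·2^(1−C(7,2)) = 11068785/65536 ≈ 168.8963.


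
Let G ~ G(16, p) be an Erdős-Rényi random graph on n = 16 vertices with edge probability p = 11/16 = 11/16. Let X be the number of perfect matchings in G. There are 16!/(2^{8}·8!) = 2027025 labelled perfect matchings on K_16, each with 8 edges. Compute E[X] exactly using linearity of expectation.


K_16 has 16!/(2^{8}·8!) = 2027025 labelled perfect matchings.
For each such perfect matching H, let X_H = 1 if all 8 edges of H are present in G. Then P[X_H = 1] = p^{8} = (11/16)^{8} = 214358881/4294967296.
By linearity of expectation: E[X] = Σ_H E[X_H] = 2027025 · p^{8} = 2027025 · 214358881/4294967296 = 434510810759025/4294967296.
Numerically: E[X] ≈ 101167.

E[X] = 2027025 · (11/16)^{8} = 434510810759025/4294967296 ≈ 101167.


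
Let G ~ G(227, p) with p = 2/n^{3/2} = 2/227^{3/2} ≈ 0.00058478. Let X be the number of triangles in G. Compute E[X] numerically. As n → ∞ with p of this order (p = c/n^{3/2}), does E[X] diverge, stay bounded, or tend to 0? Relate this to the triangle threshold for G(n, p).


Number of potential triangles: C(227, 3) = 1923825.
Each occurs with probability p³ ≈ (0.00058478)³ ≈ 1.9997404e-10.
By linearity: E[X] = C(227, 3)·p³ ≈ 1923825 · 1.9997404e-10 ≈ 0.00038.
Since α = 3/2 > 1, p = c/n^{3/2} = o(1/n) is below the triangle threshold p ~ 1/n. Asymptotically E[X] ~ (c³/6)·n^{3(1−α)} = (2³/6)·n^{-1.5} → 0, so by Markov's inequality G has no triangles w.h.p.

E[X] ≈ 0.00038; in regime p = Θ(1/n^{3/2}) E[X] tends to 0 (below the triangle threshold p ~ 1/n).


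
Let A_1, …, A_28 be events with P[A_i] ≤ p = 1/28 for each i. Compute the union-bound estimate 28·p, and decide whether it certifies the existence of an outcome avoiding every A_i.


Union bound: P[∪_{i=1}^{28} A_i] ≤ Σ_i P[A_i] ≤ 28·p = 28·(1/28) = 1.
Numerically: 1 ≈ 1.0000000.
Is 1 < 1? NO.
Since the bound 1 is ≥ 1, the union bound is uninformative here; it does NOT by itself certify existence.

28·p = 1 ≈ 1.0000000; existence NOT certified by the union bound.


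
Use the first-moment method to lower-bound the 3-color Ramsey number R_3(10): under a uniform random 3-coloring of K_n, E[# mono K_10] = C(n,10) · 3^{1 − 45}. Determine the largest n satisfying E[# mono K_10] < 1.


We need C(n, 10) · 3^{1 − 45} < 1, i.e. C(n, 10) < 3^{45 − 1} = 984770902183611232881.
Check values of n near the boundary:
  n = 567: C(567, 10) = 873787071273467749398; 873787071273467749398 < 984770902183611232881? YES
  n = 568: C(568, 10) = 889446337783744949208; 889446337783744949208 < 984770902183611232881? YES
  n = 569: C(569, 10) = 905357721286137524328; 905357721286137524328 < 984770902183611232881? YES
  n = 570: C(570, 10) = 921524823451961408691; 921524823451961408691 < 984770902183611232881? YES
  n = 571: C(571, 10) = 937951290893172842001; 937951290893172842001 < 984770902183611232881? YES
  n = 572: C(572, 10) = 954640815642161682606; 954640815642161682606 < 984770902183611232881? YES
  n = 573: C(573, 10) = 971597135635805762226; 971597135635805762226 < 984770902183611232881? YES
  n = 574: C(574, 10) = 988824035203816502691; 988824035203816502691 < 984770902183611232881? NO
The largest n with C(n, 10) < 984770902183611232881 is n = 573 (where E[X] = 35985079097622435638/36472996377170786403 ≈ 0.9866). Hence R_3(10) > 573, i.e. R_3(10) ≥ 574.

Largest n = 573; hence R_3(10) > 573.


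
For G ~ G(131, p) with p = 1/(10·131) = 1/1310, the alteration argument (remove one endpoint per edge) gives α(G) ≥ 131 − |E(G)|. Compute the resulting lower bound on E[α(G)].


E[|E(G)|] = C(131, 2)·p = 8515 · (1/1310) = 13/2.
E[α(G)] ≥ n − E[|E(G)|] = 131 − 13/2 = 249/2.
Numerically: ≈ 124.500.
(This is only a lower bound; the true E[α(G)] may be larger.)

E[α(G)] ≥ 249/2 ≈ 124.500.


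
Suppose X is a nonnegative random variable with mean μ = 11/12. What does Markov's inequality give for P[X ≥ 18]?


μ = E[X] = 11/12, a = 18.
Markov: P[X ≥ 18] ≤ μ/a = (11/12)/18 = 11/216.
Numerically: ≈ 0.0509.
(Since a = 18 > μ = 0.9167, the bound 11/216 is < 1 and informative.)

P[X ≥ 18] ≤ 11/216 ≈ 0.0509.


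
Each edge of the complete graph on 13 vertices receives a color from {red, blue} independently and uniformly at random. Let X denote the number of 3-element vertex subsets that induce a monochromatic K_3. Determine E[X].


Let X = Σ_S X_S over the C(13, 3) = 286 subsets S of size 3, where X_S = 1 if the K_3 on S is monochromatic.
For a fixed S, the K_3 on S has C(3, 2) = 3 edges. P[all 3 edges red] = (1/2)^3, and likewise for blue, so P[monochromatic] = 2·(1/2)^3 = 2^{1 − 3} = 1/4.
Summing: E[X] = C(13, 3) · 2^{1 − 3} = 286 · 1/4 = 143/2.
Numerically: E[X] ≈ 71.500.

E[X] = C(13,3)·2^(1−C(3,2)) = 143/2 ≈ 71.500.


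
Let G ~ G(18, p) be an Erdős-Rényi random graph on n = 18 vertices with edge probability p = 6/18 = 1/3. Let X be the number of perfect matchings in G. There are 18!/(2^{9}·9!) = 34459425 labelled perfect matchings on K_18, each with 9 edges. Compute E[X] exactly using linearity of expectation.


K_18 has 18!/(2^{9}·9!) = 34459425 labelled perfect matchings.
For each such perfect matching H, let X_H = 1 if all 9 edges of H are present in G. Then P[X_H = 1] = p^{9} = (1/3)^{9} = 1/19683.
By linearity of expectation: E[X] = Σ_H E[X_H] = 34459425 · p^{9} = 34459425 · 1/19683 = 425425/243.
Numerically: E[X] ≈ 1750.72.

E[X] = 34459425 · (1/3)^{9} = 425425/243 ≈ 1750.72.


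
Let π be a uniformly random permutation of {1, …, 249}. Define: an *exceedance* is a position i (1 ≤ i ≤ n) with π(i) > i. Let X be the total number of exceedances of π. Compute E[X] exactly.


Write X = Σ_{i=1}^{249} X_i, where X_i = 1_{π(i) > i}.
For each fixed i, π(i) is uniform over {1, …, 249} (marginal of a uniform permutation), so P[π(i) > i] = (n − i)/n. Summing: Σ_{i=1}^{249} (n − i)/n = (0 + 1 + … + 248)/249 = 249(249 − 1)/(2·249) = (249 − 1)/2.
Hence E[X] = Σ_{i=1}^{249} (249 − i)/249 = 124 ≈ 124.000000.

E[X] = 124 = 124.000000.
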